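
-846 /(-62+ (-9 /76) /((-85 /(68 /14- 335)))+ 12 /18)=114768360 /8382877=13.69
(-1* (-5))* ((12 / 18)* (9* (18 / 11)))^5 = 73466403840 / 161051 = 456168.57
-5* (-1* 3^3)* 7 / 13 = 945 / 13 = 72.69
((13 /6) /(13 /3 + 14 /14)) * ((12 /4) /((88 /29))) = 1131 /2816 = 0.40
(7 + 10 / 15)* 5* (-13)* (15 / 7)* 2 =-14950 / 7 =-2135.71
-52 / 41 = -1.27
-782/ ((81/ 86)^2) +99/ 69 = -880.09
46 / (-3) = -46 / 3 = -15.33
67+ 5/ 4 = 273/ 4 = 68.25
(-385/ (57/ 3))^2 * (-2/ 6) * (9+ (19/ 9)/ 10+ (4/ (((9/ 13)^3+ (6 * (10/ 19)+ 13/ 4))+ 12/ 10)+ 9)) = -330978661952785/ 129216895218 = -2561.42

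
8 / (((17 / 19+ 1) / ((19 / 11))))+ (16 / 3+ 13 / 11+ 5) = 1862 / 99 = 18.81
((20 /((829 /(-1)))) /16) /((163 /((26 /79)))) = -0.00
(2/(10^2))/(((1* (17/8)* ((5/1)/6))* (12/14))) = 28/2125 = 0.01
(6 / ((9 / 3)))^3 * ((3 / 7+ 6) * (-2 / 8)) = -90 / 7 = -12.86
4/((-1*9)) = -4/9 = -0.44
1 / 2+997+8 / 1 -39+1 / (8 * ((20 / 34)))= 77337 / 80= 966.71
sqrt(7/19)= sqrt(133)/19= 0.61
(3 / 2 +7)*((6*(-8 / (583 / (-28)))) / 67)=11424 / 39061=0.29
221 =221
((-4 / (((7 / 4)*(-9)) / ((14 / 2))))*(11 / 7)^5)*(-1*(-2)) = 5153632 / 151263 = 34.07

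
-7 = -7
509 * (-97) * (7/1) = -345611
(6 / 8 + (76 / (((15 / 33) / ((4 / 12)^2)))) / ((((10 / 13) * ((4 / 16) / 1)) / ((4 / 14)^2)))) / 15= 380851 / 661500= 0.58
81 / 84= 27 / 28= 0.96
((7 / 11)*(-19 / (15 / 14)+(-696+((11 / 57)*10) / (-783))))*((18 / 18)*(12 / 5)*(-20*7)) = 124870590208 / 818235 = 152609.69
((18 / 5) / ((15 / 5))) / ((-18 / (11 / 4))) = -11 / 60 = -0.18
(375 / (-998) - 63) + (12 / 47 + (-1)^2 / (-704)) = -1042199357 / 16510912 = -63.12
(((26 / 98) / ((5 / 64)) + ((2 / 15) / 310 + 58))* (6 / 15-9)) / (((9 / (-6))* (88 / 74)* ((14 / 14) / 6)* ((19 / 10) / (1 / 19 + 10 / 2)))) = 712216012096 / 150798725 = 4722.96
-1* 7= -7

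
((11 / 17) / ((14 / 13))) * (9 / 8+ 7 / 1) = 9295 / 1904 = 4.88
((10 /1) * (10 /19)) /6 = 50 /57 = 0.88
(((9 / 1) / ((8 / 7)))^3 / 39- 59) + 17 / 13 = -23127 / 512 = -45.17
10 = 10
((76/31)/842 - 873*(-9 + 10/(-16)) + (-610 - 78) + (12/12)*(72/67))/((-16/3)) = -161921795199/111925376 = -1446.69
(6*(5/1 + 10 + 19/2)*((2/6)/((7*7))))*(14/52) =7/26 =0.27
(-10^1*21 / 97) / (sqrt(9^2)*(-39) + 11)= 21 / 3298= 0.01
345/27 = 115/9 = 12.78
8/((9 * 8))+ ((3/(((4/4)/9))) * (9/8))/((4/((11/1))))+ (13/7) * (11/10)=863707/10080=85.69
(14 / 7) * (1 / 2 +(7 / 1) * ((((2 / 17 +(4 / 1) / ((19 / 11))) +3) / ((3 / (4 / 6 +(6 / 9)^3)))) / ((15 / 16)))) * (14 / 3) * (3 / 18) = 550333 / 26163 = 21.03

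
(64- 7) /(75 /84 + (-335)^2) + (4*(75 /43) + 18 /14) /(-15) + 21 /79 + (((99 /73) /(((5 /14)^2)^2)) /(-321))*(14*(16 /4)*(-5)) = 211356768209690666 /2918242174864625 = 72.43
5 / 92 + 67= 67.05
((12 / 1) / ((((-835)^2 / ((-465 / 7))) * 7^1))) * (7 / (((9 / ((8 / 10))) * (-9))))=496 / 43925175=0.00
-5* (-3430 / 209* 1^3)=82.06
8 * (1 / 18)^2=2 / 81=0.02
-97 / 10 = -9.70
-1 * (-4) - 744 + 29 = -711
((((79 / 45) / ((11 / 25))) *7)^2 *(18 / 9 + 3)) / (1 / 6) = 76452250 / 3267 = 23401.36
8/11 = 0.73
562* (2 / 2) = 562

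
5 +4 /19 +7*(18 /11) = 3483 /209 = 16.67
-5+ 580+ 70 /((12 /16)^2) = 6295 /9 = 699.44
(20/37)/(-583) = -20/21571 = -0.00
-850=-850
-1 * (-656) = 656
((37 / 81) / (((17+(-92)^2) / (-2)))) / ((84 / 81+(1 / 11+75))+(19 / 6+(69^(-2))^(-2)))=-148 / 31142965163175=-0.00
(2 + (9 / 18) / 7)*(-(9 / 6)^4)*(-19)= 44631 / 224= 199.25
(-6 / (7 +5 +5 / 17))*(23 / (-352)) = 1173 / 36784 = 0.03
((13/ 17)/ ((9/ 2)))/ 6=0.03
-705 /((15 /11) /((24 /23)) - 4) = 20680 /79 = 261.77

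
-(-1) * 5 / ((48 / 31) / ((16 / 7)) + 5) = 0.88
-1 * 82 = -82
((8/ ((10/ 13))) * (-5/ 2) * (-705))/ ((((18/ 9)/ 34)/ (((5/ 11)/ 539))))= 1558050/ 5929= 262.78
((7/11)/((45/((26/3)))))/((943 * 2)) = 91/1400355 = 0.00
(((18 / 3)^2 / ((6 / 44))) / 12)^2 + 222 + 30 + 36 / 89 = 65540 / 89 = 736.40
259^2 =67081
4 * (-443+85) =-1432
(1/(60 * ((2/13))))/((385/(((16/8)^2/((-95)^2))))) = 0.00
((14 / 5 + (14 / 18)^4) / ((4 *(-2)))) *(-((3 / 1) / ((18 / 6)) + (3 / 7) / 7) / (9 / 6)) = 192881 / 688905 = 0.28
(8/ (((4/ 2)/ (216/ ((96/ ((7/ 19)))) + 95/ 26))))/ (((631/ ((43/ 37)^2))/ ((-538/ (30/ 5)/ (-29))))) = 2202900449/ 18563036271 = 0.12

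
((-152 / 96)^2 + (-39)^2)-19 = 216649 / 144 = 1504.51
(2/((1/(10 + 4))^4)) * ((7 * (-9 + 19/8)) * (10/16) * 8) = -17815420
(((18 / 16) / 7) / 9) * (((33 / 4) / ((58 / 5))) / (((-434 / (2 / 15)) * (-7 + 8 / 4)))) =11 / 14096320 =0.00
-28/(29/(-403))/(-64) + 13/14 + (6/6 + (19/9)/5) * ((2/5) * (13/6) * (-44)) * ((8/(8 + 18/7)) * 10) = -6742127249/16223760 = -415.57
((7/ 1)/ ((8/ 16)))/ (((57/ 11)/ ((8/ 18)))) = 616/ 513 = 1.20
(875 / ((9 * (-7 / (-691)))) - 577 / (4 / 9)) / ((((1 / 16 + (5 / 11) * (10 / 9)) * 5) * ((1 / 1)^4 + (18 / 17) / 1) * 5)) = 223474724 / 786625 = 284.09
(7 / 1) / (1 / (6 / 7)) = 6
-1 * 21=-21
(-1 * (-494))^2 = 244036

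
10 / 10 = 1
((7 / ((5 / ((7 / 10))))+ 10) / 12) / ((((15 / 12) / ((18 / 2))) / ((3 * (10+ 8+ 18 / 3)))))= 474.34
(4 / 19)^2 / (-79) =-16 / 28519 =-0.00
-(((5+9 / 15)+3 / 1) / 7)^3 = -79507 / 42875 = -1.85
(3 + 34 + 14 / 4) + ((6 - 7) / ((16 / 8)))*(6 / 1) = 75 / 2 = 37.50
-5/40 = -1/8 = -0.12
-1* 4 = -4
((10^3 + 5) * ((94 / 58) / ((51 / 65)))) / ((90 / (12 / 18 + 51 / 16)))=37866725 / 425952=88.90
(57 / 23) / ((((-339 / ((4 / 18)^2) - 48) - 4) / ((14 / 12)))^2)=3724 / 52816939341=0.00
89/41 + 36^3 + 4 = 1913149/41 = 46662.17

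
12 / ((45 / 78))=104 / 5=20.80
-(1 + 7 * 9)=-64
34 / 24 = 17 / 12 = 1.42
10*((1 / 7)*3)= 4.29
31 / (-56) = -31 / 56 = -0.55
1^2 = 1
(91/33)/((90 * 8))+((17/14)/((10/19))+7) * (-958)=-296589775/33264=-8916.24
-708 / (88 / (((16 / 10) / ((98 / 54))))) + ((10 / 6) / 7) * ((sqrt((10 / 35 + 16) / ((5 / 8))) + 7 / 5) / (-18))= -7.18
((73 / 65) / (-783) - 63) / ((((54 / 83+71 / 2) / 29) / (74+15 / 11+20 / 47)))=-19694065036 / 5141565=-3830.36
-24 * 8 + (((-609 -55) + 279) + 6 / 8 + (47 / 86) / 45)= -576.24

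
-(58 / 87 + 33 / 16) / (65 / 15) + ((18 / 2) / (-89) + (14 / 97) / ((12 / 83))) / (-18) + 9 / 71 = -1903203971 / 3442287888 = -0.55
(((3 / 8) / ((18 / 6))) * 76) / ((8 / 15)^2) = 4275 / 128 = 33.40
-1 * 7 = -7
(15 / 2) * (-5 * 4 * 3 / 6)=-75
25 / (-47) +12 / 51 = -237 / 799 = -0.30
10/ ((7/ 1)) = 10/ 7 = 1.43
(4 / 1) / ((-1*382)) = -2 / 191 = -0.01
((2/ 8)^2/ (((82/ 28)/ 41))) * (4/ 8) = 7/ 16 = 0.44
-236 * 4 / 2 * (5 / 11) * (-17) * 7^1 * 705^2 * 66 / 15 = 55833800400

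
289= 289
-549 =-549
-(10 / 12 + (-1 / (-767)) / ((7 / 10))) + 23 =714017 / 32214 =22.16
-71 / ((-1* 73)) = 0.97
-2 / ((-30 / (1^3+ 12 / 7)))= 19 / 105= 0.18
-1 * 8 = -8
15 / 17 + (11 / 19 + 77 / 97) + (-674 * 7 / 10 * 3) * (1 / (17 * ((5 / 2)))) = -24319447 / 783275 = -31.05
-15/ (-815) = 3/ 163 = 0.02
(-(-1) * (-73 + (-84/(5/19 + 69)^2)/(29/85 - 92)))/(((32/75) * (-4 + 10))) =-293148333175/10280297216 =-28.52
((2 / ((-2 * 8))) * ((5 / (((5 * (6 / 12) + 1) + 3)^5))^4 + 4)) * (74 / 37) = -19004963774880963278801 / 19004963774880799438801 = -1.00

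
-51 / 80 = -0.64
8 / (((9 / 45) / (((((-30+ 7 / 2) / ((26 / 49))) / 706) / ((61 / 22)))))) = -285670 / 279929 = -1.02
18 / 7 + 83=599 / 7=85.57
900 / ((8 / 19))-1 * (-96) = 4467 / 2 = 2233.50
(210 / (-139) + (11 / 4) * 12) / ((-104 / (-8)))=2.42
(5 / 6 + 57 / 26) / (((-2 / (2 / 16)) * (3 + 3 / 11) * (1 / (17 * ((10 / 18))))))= -55165 / 101088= -0.55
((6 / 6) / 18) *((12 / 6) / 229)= 1 / 2061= 0.00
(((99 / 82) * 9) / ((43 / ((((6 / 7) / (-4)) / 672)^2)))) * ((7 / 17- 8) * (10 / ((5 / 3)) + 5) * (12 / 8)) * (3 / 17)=-0.00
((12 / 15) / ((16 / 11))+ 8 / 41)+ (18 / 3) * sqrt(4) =12.75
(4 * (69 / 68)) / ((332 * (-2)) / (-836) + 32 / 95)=24035 / 6698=3.59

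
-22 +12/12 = -21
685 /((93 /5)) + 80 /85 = 59713 /1581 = 37.77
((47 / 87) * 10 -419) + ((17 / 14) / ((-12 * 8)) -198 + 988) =14670163 / 38976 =376.39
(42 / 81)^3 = 0.14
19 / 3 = 6.33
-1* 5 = -5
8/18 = 4/9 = 0.44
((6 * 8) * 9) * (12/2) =2592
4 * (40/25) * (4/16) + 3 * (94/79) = 2042/395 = 5.17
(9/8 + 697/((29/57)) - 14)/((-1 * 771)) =-314845/178872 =-1.76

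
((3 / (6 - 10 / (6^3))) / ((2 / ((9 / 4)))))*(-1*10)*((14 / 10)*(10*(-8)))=634.90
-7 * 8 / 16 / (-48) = 7 / 96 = 0.07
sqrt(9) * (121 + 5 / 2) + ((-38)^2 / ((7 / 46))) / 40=42541 / 70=607.73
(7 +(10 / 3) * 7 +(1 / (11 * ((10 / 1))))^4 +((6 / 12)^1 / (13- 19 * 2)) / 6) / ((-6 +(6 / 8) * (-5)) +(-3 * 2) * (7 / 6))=-4440615301 / 2452367500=-1.81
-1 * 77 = -77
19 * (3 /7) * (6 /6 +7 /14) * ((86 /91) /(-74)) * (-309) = 2272077 /47138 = 48.20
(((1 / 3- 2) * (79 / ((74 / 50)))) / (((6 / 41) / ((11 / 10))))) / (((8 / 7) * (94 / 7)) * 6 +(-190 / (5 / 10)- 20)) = 1064525 / 490176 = 2.17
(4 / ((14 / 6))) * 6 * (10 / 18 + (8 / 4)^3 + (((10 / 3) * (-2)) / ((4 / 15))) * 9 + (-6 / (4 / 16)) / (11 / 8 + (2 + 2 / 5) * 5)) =-1681312 / 749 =-2244.74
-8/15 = -0.53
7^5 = 16807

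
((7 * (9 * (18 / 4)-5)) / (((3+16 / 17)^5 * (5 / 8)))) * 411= 1160119719276 / 6750625535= 171.85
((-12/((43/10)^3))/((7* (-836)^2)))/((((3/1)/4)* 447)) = -1000/10866845740443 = -0.00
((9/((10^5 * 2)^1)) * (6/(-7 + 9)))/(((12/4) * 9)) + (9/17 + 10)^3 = 1147067804913/982600000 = 1167.38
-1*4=-4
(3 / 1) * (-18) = -54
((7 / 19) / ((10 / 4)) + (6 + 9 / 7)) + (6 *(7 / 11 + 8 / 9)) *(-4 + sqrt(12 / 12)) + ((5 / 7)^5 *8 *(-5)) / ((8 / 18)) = -645549507 / 17563315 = -36.76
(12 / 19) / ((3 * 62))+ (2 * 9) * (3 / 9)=3536 / 589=6.00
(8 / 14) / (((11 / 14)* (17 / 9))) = 72 / 187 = 0.39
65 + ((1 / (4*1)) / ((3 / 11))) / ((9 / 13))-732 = -71893 / 108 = -665.68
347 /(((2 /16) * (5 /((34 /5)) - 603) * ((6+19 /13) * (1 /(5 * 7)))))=-42944720 /1986269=-21.62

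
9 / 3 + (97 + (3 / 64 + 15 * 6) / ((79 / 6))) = 270089 / 2528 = 106.84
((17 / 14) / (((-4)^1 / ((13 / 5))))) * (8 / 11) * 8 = -1768 / 385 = -4.59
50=50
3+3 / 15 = 16 / 5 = 3.20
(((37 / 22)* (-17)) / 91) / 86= -629 / 172172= -0.00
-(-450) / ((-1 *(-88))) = 225 / 44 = 5.11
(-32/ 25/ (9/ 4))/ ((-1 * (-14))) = -64/ 1575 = -0.04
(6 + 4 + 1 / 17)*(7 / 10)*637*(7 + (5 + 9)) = 16012269 / 170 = 94189.82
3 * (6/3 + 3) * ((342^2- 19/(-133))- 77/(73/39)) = 896214840/511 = 1753845.09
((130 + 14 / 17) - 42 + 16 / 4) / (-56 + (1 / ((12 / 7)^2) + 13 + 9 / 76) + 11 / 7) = -30221856 / 13339135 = -2.27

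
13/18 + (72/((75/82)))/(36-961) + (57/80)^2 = 60993653/53280000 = 1.14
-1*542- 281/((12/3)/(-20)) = 863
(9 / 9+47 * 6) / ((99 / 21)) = 1981 / 33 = 60.03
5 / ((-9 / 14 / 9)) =-70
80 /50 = 8 /5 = 1.60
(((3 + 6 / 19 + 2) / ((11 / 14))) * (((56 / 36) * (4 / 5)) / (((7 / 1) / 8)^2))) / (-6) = -1.83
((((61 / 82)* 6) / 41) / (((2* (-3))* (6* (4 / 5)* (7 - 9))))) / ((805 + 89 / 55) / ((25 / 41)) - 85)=419375 / 274669859424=0.00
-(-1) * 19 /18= 1.06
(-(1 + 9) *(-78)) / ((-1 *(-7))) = 111.43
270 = 270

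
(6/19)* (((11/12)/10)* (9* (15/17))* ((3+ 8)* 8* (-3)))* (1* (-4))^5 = 20072448/323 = 62143.80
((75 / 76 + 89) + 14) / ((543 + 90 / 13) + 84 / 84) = 102739 / 544312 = 0.19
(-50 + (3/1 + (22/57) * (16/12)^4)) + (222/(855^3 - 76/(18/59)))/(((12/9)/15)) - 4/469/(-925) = -7756587011642742239/169431238420690050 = -45.78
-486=-486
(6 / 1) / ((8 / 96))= 72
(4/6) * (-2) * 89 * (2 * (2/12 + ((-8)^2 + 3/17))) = -2336428/153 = -15270.77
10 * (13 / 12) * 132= 1430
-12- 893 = -905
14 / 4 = 7 / 2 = 3.50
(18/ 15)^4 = 1296/ 625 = 2.07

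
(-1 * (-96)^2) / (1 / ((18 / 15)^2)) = -331776 / 25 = -13271.04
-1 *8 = -8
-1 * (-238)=238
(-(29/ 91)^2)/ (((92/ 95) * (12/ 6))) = -79895/ 1523704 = -0.05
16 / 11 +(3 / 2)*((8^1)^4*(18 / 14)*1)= 608368 / 77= 7900.88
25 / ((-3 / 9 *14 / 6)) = -225 / 7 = -32.14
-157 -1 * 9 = -166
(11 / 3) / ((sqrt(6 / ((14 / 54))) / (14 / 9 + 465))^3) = 5700702130123*sqrt(14) / 6377292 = 3344691.48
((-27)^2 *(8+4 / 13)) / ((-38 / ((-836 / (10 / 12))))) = 10392624 / 65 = 159886.52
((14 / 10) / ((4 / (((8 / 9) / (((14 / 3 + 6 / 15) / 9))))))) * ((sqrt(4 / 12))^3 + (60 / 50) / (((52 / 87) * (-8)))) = -0.03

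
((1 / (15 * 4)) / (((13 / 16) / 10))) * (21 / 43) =56 / 559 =0.10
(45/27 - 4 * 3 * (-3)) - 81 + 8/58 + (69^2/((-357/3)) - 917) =-10355110/10353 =-1000.20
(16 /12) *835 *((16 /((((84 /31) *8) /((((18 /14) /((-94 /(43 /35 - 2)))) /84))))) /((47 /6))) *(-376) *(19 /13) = -10623204 /1467011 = -7.24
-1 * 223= -223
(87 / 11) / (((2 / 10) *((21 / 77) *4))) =36.25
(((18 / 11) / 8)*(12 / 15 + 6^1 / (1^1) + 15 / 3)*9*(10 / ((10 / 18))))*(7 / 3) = 912.35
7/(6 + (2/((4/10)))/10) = 14/13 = 1.08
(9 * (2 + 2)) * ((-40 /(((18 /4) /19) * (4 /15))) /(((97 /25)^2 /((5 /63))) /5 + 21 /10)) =-237500000 /417053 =-569.47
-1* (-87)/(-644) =-87/644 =-0.14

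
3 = 3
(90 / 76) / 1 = 45 / 38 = 1.18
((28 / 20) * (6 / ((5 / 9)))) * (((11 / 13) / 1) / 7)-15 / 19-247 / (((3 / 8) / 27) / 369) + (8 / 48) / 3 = -729399078827 / 111150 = -6562294.91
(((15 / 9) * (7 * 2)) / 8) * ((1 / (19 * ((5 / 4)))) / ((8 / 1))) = 7 / 456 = 0.02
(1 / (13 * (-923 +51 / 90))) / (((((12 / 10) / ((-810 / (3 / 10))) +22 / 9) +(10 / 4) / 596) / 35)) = -156450000 / 131229599969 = -0.00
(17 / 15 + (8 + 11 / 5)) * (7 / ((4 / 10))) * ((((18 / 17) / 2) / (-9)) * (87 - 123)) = 420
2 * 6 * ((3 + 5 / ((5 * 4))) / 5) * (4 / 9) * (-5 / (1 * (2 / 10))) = -260 / 3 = -86.67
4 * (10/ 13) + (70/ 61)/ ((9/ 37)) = 55630/ 7137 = 7.79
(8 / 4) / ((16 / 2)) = 1 / 4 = 0.25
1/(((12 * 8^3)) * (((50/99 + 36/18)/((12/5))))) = 99/634880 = 0.00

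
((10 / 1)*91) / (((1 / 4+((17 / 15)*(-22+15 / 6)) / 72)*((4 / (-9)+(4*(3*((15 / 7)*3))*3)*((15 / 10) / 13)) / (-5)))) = 1341522000 / 440873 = 3042.88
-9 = -9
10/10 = 1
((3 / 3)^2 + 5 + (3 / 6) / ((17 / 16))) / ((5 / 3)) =66 / 17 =3.88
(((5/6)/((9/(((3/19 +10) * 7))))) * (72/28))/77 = 965/4389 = 0.22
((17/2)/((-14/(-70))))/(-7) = -85/14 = -6.07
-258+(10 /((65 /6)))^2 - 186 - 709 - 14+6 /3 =-196741 /169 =-1164.15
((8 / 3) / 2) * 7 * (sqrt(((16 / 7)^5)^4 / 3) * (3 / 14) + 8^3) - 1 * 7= 2199023255552 * sqrt(3) / 847425747 + 14315 / 3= 9266.24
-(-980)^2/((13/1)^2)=-960400/169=-5682.84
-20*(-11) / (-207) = -220 / 207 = -1.06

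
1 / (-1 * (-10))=1 / 10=0.10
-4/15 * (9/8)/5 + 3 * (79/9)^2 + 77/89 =231.95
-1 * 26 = -26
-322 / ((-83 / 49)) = 15778 / 83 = 190.10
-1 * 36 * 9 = -324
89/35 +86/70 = 132/35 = 3.77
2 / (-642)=-1 / 321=-0.00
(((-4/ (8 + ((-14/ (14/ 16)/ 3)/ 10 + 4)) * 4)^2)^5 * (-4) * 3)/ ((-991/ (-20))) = -145118822400000000000/ 21416978972464690759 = -6.78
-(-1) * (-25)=-25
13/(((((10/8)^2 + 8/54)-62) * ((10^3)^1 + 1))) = -0.00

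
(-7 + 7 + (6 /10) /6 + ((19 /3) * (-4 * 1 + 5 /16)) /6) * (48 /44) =-5461 /1320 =-4.14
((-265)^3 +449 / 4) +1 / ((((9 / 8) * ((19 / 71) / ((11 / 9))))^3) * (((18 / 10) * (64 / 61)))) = -2442038663469780761 / 131225537484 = -18609477.32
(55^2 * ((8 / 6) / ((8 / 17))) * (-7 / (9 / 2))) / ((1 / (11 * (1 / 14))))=-10475.46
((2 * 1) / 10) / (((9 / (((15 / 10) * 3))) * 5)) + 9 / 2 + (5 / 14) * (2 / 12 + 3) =11867 / 2100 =5.65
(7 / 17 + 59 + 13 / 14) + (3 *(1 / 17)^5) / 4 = 2398890183 / 39755996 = 60.34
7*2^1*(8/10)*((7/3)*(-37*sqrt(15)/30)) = -7252*sqrt(15)/225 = -124.83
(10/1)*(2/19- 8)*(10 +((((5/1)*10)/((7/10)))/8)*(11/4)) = -725625/266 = -2727.91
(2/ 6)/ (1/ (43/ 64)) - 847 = -162581/ 192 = -846.78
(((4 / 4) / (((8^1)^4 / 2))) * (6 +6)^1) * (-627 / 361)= -99 / 9728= -0.01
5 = 5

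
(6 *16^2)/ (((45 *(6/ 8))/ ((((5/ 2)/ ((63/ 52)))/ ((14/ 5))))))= 133120/ 3969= 33.54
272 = 272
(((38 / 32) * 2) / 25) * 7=133 / 200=0.66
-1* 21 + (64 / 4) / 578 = -6061 / 289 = -20.97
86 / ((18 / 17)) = 731 / 9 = 81.22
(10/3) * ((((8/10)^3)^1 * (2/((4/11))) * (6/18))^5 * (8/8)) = 10807949656064/4449462890625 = 2.43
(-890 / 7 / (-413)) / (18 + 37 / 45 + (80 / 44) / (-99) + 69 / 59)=807675 / 52401727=0.02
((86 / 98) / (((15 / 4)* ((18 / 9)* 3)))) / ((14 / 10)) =0.03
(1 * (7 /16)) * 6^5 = 3402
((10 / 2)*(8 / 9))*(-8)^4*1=163840 / 9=18204.44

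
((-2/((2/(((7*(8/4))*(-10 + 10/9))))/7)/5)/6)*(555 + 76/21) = 1313872/81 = 16220.64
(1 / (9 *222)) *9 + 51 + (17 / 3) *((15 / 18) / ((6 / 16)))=127067 / 1998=63.60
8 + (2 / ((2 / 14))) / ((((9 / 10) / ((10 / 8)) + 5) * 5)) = 1214 / 143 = 8.49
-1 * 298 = -298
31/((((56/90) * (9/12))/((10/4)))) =2325/14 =166.07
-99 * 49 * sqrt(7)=-4851 * sqrt(7)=-12834.54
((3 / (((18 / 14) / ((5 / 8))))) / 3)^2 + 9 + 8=89353 / 5184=17.24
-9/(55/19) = -171/55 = -3.11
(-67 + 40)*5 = -135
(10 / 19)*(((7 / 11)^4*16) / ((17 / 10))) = 0.81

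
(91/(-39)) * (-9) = 21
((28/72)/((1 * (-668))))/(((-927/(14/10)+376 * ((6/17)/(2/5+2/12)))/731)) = 10351691/10409838120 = 0.00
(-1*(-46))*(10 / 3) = 460 / 3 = 153.33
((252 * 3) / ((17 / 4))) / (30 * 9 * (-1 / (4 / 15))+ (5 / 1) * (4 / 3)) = -18144 / 102595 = -0.18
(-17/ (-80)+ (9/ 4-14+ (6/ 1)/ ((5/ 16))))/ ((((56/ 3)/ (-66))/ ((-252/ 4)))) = 546183/ 320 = 1706.82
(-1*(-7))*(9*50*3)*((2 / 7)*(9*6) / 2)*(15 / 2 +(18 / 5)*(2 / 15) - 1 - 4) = 217242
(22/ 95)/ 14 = 11/ 665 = 0.02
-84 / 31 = -2.71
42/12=7/2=3.50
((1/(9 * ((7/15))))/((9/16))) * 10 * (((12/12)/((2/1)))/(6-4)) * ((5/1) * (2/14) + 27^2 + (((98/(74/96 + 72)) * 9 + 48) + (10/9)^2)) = 44763910400/53474337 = 837.11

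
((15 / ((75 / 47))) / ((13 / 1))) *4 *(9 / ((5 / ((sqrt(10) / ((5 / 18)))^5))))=12788596224 *sqrt(10) / 40625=995473.04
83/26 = 3.19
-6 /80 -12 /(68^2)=-897 /11560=-0.08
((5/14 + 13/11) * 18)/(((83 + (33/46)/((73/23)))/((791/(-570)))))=-5865039/12697795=-0.46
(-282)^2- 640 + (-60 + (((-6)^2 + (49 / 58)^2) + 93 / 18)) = 795914465 / 10092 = 78865.88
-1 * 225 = -225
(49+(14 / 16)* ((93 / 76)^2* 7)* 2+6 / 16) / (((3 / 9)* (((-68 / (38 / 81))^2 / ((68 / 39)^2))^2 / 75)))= 14120163025 / 44260466345316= 0.00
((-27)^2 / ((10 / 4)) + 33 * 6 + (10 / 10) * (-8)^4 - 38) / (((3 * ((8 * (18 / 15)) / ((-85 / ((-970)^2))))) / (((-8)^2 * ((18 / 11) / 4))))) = -193273 / 517495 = -0.37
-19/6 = -3.17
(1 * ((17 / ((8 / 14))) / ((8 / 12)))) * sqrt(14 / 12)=119 * sqrt(42) / 16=48.20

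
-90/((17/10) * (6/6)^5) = -900/17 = -52.94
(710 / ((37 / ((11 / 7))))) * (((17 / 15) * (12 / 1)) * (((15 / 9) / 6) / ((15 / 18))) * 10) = 1062160 / 777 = 1367.00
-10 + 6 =-4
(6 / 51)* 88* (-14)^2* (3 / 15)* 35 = 241472 / 17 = 14204.24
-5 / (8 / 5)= -25 / 8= -3.12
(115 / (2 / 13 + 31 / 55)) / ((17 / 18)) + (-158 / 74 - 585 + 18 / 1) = -14320552 / 35853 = -399.42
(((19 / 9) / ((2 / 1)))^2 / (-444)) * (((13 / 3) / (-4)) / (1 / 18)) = 4693 / 95904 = 0.05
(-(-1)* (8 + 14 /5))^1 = 54 /5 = 10.80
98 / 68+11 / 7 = 717 / 238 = 3.01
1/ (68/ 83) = 83/ 68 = 1.22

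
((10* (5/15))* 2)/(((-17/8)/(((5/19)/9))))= -800/8721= -0.09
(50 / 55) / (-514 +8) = -5 / 2783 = -0.00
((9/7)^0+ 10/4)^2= 49/4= 12.25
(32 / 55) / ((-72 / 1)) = -4 / 495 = -0.01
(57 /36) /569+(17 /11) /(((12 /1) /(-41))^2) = 16262821 /901296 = 18.04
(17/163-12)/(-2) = 1939/326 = 5.95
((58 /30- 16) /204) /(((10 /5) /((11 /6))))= -2321 /36720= -0.06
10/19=0.53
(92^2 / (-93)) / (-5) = 8464 / 465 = 18.20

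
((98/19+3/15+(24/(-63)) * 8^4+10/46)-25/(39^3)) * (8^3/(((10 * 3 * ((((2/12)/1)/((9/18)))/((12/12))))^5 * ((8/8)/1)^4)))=-22570413596944/2835262828125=-7.96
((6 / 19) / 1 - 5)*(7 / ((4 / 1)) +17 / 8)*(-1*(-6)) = -8277 / 76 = -108.91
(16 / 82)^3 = 512 / 68921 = 0.01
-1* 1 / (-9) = 1 / 9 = 0.11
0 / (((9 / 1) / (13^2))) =0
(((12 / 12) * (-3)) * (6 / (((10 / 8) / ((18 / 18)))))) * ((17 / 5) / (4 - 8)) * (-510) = -31212 / 5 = -6242.40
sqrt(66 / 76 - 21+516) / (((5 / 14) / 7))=49* sqrt(716034) / 95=436.45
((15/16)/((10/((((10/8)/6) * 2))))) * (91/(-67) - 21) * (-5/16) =18725/68608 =0.27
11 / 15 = 0.73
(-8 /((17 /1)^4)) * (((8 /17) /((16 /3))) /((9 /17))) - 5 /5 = -250567 /250563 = -1.00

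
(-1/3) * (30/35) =-2/7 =-0.29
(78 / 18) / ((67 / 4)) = 52 / 201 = 0.26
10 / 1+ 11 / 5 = 12.20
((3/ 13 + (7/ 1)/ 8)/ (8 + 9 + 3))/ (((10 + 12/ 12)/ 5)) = 115/ 4576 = 0.03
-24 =-24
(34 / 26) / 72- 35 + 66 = 29033 / 936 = 31.02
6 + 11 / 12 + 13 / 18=275 / 36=7.64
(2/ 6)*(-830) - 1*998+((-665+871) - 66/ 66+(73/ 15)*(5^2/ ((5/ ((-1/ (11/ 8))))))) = -11961/ 11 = -1087.36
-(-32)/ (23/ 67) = 2144/ 23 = 93.22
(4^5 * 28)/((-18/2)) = -28672/9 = -3185.78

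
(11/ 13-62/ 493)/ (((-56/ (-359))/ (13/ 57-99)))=-81857385/ 179452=-456.15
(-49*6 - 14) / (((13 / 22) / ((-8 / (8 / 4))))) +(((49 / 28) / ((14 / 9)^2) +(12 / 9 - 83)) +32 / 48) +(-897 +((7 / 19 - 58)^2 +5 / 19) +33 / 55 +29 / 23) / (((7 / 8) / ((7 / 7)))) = 288799061711 / 60445840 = 4777.82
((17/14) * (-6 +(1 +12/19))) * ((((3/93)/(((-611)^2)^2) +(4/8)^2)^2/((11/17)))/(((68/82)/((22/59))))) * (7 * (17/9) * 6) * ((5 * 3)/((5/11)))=-3422579422939936856309174501875/5674487624785768410273846064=-603.15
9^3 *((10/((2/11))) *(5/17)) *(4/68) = 200475/289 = 693.69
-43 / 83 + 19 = 1534 / 83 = 18.48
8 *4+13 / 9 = 301 / 9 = 33.44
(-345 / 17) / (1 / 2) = -690 / 17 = -40.59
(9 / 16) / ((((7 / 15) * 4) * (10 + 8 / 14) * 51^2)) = 15 / 1368704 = 0.00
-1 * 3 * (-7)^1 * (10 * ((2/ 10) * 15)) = 630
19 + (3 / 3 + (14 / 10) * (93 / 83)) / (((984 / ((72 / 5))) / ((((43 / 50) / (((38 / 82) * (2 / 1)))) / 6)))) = 74930419 / 3942500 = 19.01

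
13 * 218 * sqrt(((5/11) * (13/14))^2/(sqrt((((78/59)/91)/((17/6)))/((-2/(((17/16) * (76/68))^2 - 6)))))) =36842 * sqrt(15) * 7021^(1/4) * 94^(3/4)/10857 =3631.82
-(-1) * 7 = 7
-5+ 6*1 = 1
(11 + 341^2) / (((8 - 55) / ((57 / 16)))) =-8814.69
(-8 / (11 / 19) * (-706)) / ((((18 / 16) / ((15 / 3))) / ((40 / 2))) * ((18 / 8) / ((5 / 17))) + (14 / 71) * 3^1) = 121906432000 / 8467437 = 14397.09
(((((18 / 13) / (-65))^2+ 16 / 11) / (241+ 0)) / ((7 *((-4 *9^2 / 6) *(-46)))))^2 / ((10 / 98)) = 15429863089 / 13060019455839455653125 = 0.00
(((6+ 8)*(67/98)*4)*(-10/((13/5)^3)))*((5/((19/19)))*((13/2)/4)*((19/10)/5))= -159125/2366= -67.25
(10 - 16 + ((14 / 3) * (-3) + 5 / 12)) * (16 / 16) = -235 / 12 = -19.58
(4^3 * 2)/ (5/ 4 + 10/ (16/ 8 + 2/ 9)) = 22.26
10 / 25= 0.40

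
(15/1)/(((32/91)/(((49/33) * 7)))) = 156065/352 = 443.37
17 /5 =3.40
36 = 36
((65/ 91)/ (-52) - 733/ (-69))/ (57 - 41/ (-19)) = 5062873/ 28230384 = 0.18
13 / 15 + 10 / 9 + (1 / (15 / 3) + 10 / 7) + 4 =2396 / 315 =7.61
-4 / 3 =-1.33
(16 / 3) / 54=8 / 81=0.10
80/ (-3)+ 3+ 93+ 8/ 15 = 1048/ 15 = 69.87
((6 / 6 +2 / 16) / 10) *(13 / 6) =39 / 160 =0.24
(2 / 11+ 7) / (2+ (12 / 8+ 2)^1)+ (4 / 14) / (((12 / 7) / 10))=1079 / 363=2.97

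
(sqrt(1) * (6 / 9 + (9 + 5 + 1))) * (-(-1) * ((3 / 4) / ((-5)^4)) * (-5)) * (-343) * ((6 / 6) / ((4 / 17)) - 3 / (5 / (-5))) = 467509 / 2000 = 233.75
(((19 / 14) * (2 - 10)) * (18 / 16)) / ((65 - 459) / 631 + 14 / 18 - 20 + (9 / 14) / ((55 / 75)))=10682199 / 16590521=0.64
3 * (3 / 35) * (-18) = -162 / 35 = -4.63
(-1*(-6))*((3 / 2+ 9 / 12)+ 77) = 951 / 2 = 475.50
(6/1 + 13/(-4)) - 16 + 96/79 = -3803/316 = -12.03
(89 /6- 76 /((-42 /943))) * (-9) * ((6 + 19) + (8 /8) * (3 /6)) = -11060523 /28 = -395018.68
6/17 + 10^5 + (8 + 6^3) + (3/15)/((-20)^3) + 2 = 68153919983/680000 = 100226.35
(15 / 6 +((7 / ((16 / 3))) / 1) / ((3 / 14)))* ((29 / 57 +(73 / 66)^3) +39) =5133714701 / 14566464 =352.43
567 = 567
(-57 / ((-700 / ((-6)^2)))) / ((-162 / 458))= -4351 / 525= -8.29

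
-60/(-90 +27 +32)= 60/31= 1.94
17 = 17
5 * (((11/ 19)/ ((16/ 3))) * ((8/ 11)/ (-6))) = -0.07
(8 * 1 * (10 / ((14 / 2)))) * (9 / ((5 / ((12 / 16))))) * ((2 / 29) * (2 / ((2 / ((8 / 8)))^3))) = 54 / 203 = 0.27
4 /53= 0.08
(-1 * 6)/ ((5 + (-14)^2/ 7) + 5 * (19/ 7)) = -21/ 163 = -0.13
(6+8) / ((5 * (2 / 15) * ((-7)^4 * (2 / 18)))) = 27 / 343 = 0.08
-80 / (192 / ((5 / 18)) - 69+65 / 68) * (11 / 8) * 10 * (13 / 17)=-286000 / 211873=-1.35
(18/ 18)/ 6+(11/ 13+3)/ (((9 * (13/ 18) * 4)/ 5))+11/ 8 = 9253/ 4056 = 2.28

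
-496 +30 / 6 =-491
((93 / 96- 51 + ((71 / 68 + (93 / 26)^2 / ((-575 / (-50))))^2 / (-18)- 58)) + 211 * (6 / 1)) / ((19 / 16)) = 38312079952117 / 39297908169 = 974.91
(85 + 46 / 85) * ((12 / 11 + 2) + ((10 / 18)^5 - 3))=12.30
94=94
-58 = -58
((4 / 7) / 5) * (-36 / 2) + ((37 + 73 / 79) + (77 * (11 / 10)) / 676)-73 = -27669101 / 747656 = -37.01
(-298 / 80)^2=22201 / 1600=13.88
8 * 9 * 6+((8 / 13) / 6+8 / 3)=434.77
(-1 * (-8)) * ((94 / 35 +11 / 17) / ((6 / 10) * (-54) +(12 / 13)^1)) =-34372 / 40579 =-0.85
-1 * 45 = -45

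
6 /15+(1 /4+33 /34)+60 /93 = 23881 /10540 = 2.27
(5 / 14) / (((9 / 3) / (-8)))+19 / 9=73 / 63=1.16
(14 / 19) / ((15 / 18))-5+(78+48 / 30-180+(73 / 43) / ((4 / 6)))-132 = -1911529 / 8170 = -233.97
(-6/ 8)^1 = -3/ 4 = -0.75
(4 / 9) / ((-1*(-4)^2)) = -1 / 36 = -0.03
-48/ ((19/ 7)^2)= -2352/ 361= -6.52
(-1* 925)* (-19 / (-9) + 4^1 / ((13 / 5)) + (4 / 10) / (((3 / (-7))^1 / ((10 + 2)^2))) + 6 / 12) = 28192705 / 234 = 120481.65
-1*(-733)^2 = -537289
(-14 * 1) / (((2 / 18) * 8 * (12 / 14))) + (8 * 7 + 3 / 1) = 325 / 8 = 40.62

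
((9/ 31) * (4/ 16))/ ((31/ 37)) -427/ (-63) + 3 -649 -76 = -24740831/ 34596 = -715.14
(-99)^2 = 9801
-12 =-12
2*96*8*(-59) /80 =-5664 /5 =-1132.80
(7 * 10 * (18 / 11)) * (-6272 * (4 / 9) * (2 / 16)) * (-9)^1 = 3951360 / 11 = 359214.55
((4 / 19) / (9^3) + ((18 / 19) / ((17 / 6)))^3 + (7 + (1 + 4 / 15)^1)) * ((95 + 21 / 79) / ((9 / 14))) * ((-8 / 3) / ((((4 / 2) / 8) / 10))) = -6878319061346381824 / 52399356159519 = -131267.24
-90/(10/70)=-630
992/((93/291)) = 3104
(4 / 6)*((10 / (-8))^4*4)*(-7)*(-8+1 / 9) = 310625 / 864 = 359.52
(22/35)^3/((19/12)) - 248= -201899224/814625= -247.84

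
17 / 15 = 1.13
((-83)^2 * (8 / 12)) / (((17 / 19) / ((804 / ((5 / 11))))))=9079215.72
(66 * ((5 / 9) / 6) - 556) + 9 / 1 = -4868 / 9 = -540.89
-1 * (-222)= 222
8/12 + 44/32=49/24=2.04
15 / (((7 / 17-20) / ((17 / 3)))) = -1445 / 333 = -4.34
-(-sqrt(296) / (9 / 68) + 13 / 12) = -13 / 12 + 136 * sqrt(74) / 9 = 128.91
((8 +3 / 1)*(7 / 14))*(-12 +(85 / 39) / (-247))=-1272491 / 19266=-66.05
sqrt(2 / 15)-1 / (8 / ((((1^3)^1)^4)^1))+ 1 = sqrt(30) / 15+ 7 / 8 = 1.24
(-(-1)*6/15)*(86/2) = 86/5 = 17.20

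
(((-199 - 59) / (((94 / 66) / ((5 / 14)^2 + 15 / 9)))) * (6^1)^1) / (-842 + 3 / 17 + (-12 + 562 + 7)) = 8483255 / 1239014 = 6.85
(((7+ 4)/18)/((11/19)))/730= 19/13140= 0.00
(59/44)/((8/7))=413/352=1.17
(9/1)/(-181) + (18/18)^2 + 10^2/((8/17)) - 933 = -260477/362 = -719.55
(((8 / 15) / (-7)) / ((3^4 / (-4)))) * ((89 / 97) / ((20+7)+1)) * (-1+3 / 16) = -1157 / 11549790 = -0.00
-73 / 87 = -0.84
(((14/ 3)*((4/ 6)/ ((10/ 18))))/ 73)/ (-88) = -7/ 8030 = -0.00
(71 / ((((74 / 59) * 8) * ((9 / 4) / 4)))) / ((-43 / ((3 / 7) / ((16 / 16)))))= -4189 / 33411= -0.13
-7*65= -455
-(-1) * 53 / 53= 1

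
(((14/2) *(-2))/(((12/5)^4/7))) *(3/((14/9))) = -4375/768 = -5.70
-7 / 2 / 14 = -1 / 4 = -0.25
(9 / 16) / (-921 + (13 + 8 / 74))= -333 / 537472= -0.00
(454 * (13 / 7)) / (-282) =-2951 / 987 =-2.99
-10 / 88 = -5 / 44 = -0.11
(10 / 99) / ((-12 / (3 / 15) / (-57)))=19 / 198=0.10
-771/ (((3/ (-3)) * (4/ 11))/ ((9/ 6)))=25443/ 8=3180.38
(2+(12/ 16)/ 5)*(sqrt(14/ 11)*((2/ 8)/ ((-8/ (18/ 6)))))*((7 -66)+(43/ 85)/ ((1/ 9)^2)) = 49407*sqrt(154)/ 149600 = 4.10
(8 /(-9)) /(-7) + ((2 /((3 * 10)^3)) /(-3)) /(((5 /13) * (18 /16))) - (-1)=3594193 /3189375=1.13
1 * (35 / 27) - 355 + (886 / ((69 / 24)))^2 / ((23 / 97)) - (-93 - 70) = 131515241653 / 328509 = 400339.84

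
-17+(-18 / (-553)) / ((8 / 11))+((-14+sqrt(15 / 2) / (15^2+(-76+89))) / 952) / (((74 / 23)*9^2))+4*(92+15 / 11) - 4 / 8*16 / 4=23*sqrt(30) / 2716193088+878939095037 / 2479382136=354.50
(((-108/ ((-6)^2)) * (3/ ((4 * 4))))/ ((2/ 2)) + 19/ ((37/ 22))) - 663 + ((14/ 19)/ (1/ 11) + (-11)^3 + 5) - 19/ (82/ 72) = -916268351/ 461168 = -1986.84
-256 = -256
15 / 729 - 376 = -375.98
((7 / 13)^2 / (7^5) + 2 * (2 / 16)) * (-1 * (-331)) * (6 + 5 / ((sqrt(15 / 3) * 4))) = 19188401 * sqrt(5) / 927472 + 57565203 / 115934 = 542.80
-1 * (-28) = 28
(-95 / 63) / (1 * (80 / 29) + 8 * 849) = -2755 / 12414024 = -0.00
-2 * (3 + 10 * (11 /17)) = -322 /17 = -18.94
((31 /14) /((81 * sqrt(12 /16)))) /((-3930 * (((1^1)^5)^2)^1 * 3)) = -31 * sqrt(3) /20054790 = -0.00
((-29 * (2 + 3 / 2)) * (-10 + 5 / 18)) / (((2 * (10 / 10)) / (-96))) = -142100 / 3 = -47366.67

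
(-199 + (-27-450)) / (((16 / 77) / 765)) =-9954945 / 4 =-2488736.25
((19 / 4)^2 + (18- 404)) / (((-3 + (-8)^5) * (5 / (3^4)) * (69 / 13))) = 408213 / 12059728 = 0.03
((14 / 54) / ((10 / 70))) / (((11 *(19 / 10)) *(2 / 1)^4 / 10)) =0.05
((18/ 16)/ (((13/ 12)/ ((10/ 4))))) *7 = 945/ 52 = 18.17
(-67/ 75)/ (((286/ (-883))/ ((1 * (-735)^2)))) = 426136683/ 286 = 1489988.40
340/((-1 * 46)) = -170/23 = -7.39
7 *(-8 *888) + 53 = -49675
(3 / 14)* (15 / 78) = 15 / 364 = 0.04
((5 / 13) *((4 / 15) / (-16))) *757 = -757 / 156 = -4.85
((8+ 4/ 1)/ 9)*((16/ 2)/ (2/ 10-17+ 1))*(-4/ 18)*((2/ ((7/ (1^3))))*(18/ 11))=1280/ 18249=0.07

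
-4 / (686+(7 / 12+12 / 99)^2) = -0.01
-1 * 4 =-4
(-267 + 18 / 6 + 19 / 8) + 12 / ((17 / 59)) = -29917 / 136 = -219.98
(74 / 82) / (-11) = -37 / 451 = -0.08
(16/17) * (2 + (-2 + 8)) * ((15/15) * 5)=640/17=37.65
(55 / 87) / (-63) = -55 / 5481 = -0.01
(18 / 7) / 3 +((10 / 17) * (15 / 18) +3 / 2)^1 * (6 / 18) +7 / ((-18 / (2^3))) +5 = 7303 / 2142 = 3.41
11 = 11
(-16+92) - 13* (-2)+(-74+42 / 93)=882 / 31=28.45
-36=-36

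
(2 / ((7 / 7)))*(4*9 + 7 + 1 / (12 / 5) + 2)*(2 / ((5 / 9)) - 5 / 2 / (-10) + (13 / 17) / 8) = 292447 / 816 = 358.39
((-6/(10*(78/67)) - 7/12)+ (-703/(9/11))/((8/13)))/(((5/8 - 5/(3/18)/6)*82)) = 6539527/1678950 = 3.90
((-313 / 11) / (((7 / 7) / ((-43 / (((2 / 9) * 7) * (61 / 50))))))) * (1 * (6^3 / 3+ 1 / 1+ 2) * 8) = 1816965000 / 4697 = 386835.21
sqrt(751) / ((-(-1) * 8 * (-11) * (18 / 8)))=-0.14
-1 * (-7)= 7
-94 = -94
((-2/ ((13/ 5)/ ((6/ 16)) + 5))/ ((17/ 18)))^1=-0.18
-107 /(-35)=107 /35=3.06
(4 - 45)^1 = -41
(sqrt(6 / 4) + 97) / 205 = sqrt(6) / 410 + 97 / 205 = 0.48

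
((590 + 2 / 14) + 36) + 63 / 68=627.07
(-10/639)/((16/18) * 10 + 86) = -5/30317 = -0.00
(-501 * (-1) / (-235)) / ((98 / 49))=-501 / 470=-1.07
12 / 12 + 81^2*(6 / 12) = 6563 / 2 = 3281.50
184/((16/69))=793.50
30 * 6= 180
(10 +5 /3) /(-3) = -35 /9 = -3.89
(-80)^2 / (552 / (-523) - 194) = -1673600 / 51007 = -32.81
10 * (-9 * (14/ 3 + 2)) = -600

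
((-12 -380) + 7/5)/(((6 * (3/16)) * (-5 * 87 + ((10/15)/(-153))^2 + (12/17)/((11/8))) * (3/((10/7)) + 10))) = 731484432/11076106943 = 0.07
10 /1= 10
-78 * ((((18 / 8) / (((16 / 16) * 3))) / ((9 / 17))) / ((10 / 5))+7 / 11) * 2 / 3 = -4615 / 66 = -69.92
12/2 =6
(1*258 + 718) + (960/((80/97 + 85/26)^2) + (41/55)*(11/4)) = 88297356937/85284500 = 1035.33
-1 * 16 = -16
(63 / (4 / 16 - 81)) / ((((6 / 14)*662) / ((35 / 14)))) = -735 / 106913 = -0.01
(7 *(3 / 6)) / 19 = 7 / 38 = 0.18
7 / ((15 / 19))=133 / 15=8.87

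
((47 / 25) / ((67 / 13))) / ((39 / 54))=0.51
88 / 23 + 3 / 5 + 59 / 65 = 7974 / 1495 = 5.33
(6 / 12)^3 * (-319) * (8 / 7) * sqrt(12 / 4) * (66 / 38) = -10527 * sqrt(3) / 133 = -137.09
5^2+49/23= 624/23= 27.13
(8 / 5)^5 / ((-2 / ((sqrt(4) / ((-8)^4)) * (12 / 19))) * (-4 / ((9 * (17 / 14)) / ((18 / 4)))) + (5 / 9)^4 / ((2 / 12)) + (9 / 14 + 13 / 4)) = 34111881216 / 34763912271875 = 0.00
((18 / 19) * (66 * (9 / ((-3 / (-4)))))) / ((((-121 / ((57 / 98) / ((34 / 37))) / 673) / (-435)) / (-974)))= -10254896158680 / 9163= -1119163610.03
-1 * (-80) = 80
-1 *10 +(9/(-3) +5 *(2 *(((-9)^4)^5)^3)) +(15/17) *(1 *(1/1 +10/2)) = 305491750985453305770240571016632856754350856681434688088039/17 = 17970102999144312104131800000000000000000000000000000000000.00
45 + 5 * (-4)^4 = 1325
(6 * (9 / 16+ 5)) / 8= 267 / 64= 4.17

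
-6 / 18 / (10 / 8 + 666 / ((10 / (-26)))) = 20 / 103821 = 0.00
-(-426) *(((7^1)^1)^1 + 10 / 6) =3692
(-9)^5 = -59049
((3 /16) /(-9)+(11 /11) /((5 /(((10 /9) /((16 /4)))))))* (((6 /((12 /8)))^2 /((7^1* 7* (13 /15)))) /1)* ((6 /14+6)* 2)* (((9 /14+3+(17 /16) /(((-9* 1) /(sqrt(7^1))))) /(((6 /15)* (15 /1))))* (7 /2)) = 6375 /17836-2125* sqrt(7) /183456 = 0.33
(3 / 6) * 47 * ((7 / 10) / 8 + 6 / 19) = 28811 / 3040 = 9.48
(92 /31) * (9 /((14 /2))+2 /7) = 1012 /217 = 4.66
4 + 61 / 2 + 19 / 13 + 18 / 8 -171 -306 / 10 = -42481 / 260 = -163.39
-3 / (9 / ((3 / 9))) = -1 / 9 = -0.11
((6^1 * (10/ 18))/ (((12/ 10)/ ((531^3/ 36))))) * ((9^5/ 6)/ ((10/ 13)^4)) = 1039114119516993/ 3200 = 324723162349.06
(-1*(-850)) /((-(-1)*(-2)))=-425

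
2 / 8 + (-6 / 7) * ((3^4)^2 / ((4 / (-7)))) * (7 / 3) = 91855 / 4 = 22963.75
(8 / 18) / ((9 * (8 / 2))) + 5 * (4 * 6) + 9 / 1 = 10450 / 81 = 129.01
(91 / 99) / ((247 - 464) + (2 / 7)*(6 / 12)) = -637 / 150282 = -0.00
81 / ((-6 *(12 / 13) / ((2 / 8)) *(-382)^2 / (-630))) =36855 / 2334784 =0.02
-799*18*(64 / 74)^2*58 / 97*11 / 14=-4697966592 / 929551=-5054.02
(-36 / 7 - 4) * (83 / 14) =-2656 / 49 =-54.20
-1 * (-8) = 8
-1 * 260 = -260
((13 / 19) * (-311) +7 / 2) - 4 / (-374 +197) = -1407529 / 6726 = -209.27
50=50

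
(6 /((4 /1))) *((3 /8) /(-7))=-0.08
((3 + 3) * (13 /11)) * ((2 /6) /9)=26 /99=0.26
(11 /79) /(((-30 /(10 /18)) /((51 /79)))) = -187 /112338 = -0.00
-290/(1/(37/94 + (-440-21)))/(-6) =-22262.64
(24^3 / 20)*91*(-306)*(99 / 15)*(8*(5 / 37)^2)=-18558250.45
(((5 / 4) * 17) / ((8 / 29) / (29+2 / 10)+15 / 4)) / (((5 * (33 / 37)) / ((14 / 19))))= 18642302 / 19960545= 0.93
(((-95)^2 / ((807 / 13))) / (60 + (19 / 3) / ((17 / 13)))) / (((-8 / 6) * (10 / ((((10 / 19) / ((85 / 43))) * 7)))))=-1115205 / 3558332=-0.31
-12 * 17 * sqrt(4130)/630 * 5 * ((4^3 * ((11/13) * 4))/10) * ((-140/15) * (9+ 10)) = 3638272 * sqrt(4130)/585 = 399681.76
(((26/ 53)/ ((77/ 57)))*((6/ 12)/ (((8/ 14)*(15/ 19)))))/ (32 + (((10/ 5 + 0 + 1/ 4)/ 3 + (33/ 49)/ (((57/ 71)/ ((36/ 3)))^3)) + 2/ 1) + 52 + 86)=1577275063/ 9490863991235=0.00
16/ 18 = 8/ 9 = 0.89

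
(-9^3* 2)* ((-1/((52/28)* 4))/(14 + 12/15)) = 25515/1924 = 13.26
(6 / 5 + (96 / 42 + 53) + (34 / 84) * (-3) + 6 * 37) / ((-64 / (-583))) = 11315447 / 4480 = 2525.77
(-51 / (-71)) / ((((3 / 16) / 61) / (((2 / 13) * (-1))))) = -33184 / 923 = -35.95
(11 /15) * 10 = 22 /3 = 7.33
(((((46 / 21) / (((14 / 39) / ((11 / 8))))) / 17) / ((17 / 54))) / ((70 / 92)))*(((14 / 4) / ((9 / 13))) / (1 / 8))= 5900466 / 70805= 83.33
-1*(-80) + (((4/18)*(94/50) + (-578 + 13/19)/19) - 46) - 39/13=83884/81225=1.03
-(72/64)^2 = -81/64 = -1.27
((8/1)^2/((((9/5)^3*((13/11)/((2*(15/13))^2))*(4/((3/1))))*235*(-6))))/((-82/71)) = 0.02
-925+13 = -912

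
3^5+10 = 253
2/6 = 0.33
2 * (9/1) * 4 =72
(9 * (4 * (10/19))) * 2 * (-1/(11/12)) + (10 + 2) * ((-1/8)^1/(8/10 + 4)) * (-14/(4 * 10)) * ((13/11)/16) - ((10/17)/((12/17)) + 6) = -30924221/642048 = -48.16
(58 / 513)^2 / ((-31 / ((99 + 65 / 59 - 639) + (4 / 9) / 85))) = 81822366796 / 368222117265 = 0.22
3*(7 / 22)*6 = 63 / 11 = 5.73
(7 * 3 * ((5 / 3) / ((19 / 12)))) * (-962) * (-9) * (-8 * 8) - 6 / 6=-232727059 / 19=-12248792.58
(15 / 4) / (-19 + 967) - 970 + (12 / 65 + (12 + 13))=-77625707 / 82160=-944.81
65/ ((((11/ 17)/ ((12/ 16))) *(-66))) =-1.14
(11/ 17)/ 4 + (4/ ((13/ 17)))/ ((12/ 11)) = 4.96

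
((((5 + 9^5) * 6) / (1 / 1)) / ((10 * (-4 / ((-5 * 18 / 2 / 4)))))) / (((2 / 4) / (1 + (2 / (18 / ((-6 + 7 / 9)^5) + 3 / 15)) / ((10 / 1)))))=90361044850329 / 224030597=403342.43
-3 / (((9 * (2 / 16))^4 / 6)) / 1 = -8192 / 729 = -11.24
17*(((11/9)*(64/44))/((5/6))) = 544/15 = 36.27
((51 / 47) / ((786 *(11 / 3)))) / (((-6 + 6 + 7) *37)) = 51 / 35082586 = 0.00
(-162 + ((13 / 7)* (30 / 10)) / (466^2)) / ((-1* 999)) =82084955 / 506190636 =0.16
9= 9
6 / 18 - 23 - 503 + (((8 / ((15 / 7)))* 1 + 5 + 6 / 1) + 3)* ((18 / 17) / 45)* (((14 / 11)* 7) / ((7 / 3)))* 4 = -7283099 / 14025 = -519.29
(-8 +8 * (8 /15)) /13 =-0.29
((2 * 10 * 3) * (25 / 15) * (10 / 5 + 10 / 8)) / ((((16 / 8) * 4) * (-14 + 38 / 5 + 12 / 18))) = -4875 / 688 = -7.09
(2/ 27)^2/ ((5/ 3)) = 4/ 1215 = 0.00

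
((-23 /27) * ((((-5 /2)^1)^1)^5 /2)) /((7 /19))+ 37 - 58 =1111609 /12096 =91.90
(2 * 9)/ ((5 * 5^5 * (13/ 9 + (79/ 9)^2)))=729/ 49671875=0.00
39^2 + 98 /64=48721 /32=1522.53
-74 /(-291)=74 /291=0.25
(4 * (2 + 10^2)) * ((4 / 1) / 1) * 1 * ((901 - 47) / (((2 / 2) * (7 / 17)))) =3384768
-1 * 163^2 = -26569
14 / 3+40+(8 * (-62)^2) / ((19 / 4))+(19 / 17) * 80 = 6403330 / 969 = 6608.18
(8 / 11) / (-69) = -8 / 759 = -0.01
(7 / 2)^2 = 49 / 4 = 12.25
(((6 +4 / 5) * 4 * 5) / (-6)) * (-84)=1904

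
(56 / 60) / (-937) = -14 / 14055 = -0.00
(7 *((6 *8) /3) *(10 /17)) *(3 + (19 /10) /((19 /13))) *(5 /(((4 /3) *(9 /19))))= 114380 /51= 2242.75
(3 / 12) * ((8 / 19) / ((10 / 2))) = 2 / 95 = 0.02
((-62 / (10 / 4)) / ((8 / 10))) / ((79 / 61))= -1891 / 79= -23.94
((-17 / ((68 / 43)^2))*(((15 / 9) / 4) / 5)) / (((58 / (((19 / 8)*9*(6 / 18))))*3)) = -35131 / 1514496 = -0.02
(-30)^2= 900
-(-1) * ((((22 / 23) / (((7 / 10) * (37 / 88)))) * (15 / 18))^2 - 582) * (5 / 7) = -917661585310 / 2235608487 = -410.48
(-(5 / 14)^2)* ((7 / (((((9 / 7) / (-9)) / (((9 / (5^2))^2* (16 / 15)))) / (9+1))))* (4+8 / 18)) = 192 / 5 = 38.40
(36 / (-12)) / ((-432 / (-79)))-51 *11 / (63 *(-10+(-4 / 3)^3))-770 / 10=-12933047 / 168336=-76.83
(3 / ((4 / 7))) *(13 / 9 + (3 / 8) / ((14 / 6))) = 809 / 96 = 8.43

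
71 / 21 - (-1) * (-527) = -10996 / 21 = -523.62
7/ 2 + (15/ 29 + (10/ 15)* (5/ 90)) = 4.05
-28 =-28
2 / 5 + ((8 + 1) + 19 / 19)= 52 / 5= 10.40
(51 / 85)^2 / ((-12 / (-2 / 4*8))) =3 / 25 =0.12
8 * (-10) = -80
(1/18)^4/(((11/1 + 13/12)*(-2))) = -1/2536920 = -0.00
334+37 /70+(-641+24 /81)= -578671 /1890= -306.18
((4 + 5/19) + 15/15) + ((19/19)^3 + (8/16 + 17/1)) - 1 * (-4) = 1055/38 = 27.76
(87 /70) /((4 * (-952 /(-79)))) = 6873 /266560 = 0.03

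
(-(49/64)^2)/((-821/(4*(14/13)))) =16807/5464576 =0.00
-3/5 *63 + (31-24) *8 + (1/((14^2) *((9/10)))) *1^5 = 80287/4410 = 18.21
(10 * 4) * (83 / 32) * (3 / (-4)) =-77.81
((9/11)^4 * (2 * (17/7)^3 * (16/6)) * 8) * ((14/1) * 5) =13753255680/717409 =19170.73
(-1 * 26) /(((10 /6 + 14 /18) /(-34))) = 361.64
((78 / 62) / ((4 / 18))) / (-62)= -351 / 3844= -0.09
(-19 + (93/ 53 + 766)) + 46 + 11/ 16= 674535/ 848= 795.44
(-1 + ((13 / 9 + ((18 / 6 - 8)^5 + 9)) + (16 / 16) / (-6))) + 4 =-56011 / 18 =-3111.72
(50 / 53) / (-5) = -10 / 53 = -0.19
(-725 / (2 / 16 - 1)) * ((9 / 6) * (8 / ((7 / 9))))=626400 / 49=12783.67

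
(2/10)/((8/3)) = 3/40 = 0.08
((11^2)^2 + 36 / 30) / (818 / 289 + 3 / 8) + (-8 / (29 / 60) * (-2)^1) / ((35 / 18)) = 34488619976 / 7522165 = 4584.93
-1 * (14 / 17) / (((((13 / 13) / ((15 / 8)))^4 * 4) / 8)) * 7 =-2480625 / 17408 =-142.50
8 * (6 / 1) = 48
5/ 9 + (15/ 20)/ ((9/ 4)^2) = 19/ 27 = 0.70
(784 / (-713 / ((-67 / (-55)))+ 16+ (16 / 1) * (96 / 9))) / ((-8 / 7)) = 137886 / 80125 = 1.72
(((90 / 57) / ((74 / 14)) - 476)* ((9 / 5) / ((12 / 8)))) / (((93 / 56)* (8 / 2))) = -9363704 / 108965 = -85.93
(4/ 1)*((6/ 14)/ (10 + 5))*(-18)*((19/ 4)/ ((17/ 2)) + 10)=-12924/ 595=-21.72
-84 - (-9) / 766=-64335 / 766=-83.99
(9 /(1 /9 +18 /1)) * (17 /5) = 1377 /815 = 1.69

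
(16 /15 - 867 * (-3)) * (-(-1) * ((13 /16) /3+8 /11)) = 20569337 /7920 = 2597.14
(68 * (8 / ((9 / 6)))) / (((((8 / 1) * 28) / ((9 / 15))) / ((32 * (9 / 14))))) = 4896 / 245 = 19.98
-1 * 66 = -66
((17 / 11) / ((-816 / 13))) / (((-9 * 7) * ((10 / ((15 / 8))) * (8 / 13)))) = 169 / 1419264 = 0.00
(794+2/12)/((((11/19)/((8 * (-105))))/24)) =-27654327.27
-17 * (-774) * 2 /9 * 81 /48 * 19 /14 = 375003 /56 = 6696.48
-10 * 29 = -290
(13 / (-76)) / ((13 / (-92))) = 23 / 19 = 1.21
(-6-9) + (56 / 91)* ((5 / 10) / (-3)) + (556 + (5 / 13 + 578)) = 43652 / 39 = 1119.28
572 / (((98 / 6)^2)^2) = 46332 / 5764801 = 0.01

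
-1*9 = -9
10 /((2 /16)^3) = 5120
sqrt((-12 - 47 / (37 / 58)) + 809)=sqrt(990231) / 37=26.89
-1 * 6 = -6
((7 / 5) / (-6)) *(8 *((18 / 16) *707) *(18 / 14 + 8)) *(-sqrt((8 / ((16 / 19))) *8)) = 27573 *sqrt(19) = 120187.92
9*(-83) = -747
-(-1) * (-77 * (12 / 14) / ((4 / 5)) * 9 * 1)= -1485 / 2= -742.50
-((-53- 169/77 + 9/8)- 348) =247675/616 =402.07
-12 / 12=-1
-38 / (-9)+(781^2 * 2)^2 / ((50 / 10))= 13393887174946 / 45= 297641937221.02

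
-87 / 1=-87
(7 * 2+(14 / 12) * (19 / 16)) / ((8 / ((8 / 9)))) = 1477 / 864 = 1.71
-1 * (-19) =19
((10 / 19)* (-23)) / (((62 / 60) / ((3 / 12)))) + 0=-2.93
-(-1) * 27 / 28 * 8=54 / 7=7.71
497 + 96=593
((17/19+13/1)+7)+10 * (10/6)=37.56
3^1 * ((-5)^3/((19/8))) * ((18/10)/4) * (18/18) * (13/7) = -17550/133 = -131.95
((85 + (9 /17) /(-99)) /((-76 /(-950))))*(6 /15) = 79470 /187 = 424.97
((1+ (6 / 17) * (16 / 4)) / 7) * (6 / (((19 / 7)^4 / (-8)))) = -675024 / 2215457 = -0.30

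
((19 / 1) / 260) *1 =19 / 260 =0.07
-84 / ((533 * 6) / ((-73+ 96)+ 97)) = -1680 / 533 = -3.15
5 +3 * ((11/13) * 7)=296/13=22.77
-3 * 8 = -24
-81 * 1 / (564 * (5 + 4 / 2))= -27 / 1316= -0.02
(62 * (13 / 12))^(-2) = 36 / 162409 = 0.00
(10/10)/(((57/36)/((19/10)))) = 6/5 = 1.20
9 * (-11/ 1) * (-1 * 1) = 99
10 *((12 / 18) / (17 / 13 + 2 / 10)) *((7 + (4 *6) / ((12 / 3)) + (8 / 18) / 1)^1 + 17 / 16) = 678925 / 10584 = 64.15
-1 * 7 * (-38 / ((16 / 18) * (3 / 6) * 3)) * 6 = 1197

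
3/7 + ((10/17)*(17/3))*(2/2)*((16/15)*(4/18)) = 691/567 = 1.22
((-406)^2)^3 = 4478743609109056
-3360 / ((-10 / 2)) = 672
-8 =-8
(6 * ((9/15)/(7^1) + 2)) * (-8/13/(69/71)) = -7.92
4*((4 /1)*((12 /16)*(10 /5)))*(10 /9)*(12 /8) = 40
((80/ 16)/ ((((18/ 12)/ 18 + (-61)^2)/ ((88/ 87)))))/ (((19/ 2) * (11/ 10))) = 3200/ 24603803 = 0.00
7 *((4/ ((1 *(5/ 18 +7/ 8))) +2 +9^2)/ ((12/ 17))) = 854063/ 996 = 857.49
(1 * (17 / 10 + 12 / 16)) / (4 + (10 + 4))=49 / 360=0.14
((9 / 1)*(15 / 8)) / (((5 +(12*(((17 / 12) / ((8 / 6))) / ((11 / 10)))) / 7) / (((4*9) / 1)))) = 18711 / 205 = 91.27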